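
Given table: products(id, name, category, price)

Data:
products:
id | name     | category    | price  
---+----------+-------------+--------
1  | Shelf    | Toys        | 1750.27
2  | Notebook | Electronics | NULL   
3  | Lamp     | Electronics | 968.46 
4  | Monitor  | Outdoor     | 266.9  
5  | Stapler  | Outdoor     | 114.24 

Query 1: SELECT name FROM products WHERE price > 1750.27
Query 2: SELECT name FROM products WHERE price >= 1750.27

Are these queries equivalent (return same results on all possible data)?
No, not equivalent

Query 1 returns: []
Query 2 returns: [('Shelf',)]

Reason: > vs >= gives different results when price = 1750.27 exists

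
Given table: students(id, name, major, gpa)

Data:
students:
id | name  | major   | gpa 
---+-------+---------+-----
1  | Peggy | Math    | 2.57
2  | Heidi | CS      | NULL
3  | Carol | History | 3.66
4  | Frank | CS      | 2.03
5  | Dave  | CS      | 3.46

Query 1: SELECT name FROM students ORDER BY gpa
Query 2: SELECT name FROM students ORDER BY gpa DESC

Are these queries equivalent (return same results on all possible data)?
No, not equivalent

Query 1 returns: [('Heidi',), ('Frank',), ('Peggy',), ('Dave',), ('Carol',)]
Query 2 returns: [('Carol',), ('Dave',), ('Peggy',), ('Frank',), ('Heidi',)]

Reason: ASC vs DESC gives opposite ordering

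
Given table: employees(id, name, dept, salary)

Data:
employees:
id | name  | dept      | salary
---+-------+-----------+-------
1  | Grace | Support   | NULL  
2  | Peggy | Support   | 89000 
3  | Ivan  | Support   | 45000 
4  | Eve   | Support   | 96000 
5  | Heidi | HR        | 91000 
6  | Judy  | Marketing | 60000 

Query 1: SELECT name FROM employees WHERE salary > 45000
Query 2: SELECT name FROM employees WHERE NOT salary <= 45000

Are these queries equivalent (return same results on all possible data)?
Yes, equivalent

Both queries return: [('Eve',), ('Heidi',), ('Judy',), ('Peggy',)]

Reason: Both filter salary > 45000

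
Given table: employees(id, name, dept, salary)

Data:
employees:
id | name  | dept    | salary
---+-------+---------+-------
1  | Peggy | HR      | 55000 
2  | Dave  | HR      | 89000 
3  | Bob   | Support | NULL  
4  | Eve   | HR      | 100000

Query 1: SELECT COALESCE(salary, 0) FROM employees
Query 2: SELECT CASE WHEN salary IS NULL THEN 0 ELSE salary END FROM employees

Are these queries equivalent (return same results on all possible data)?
Yes, equivalent

Both queries return: [(0,), (55000,), (89000,), (100000,)]

Reason: COALESCE vs CASE for NULL handling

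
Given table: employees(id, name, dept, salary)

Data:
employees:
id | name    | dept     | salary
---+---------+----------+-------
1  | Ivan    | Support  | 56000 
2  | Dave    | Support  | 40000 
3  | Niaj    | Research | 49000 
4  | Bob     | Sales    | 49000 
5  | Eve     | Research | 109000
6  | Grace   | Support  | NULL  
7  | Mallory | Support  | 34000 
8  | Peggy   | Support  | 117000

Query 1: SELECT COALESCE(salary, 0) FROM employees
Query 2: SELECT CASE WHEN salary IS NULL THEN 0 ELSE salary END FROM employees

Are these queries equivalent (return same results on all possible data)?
Yes, equivalent

Both queries return: [(0,), (34000,), (40000,), (49000,), (49000,), (56000,), (109000,), (117000,)]

Reason: COALESCE vs CASE for NULL handling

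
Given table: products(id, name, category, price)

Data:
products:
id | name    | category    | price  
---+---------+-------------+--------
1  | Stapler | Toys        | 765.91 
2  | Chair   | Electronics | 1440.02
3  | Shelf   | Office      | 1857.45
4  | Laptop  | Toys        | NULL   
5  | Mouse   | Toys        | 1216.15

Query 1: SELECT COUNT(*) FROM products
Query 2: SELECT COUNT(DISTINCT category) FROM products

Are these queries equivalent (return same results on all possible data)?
No, not equivalent

Query 1 returns: [(5,)]
Query 2 returns: [(3,)]

Reason: COUNT(*) counts rows, COUNT(DISTINCT category) counts unique categorys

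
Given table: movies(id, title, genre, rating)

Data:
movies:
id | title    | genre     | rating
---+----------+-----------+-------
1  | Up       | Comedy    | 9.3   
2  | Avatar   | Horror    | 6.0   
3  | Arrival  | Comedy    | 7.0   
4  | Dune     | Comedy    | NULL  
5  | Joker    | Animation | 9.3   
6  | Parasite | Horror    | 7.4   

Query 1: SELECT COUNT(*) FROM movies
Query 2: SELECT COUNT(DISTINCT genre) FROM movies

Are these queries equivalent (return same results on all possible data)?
No, not equivalent

Query 1 returns: [(6,)]
Query 2 returns: [(3,)]

Reason: COUNT(*) counts rows, COUNT(DISTINCT genre) counts unique genres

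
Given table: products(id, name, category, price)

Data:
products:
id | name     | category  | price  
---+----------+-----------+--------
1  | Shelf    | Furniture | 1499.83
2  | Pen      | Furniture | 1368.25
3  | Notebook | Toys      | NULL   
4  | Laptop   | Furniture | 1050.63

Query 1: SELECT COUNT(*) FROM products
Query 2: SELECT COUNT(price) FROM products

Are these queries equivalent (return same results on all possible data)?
No, not equivalent

Query 1 returns: [(4,)]
Query 2 returns: [(3,)]

Reason: COUNT(*) includes NULLs, COUNT(column) excludes them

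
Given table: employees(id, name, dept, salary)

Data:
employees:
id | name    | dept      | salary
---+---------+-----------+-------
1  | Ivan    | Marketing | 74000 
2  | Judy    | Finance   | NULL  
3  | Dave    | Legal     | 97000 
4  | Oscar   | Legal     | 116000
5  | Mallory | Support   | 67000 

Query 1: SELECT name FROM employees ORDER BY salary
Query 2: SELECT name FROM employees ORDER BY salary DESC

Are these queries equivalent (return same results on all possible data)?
No, not equivalent

Query 1 returns: [('Judy',), ('Mallory',), ('Ivan',), ('Dave',), ('Oscar',)]
Query 2 returns: [('Oscar',), ('Dave',), ('Ivan',), ('Mallory',), ('Judy',)]

Reason: ASC vs DESC gives opposite ordering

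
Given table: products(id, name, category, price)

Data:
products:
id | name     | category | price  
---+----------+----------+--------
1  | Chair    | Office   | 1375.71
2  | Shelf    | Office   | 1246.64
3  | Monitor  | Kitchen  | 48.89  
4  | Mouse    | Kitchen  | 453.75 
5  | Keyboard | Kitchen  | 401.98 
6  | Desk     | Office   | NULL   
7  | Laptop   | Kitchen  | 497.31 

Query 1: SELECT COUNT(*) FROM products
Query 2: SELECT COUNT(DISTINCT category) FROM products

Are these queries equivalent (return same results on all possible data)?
No, not equivalent

Query 1 returns: [(7,)]
Query 2 returns: [(2,)]

Reason: COUNT(*) counts rows, COUNT(DISTINCT category) counts unique categorys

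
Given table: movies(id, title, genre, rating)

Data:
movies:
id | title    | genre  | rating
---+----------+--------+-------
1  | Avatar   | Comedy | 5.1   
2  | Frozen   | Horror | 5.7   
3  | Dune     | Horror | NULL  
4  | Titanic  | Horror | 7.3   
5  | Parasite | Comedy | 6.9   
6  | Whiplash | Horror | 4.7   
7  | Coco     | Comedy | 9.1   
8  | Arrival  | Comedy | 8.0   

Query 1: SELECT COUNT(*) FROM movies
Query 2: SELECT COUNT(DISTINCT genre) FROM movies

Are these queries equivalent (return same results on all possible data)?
No, not equivalent

Query 1 returns: [(8,)]
Query 2 returns: [(2,)]

Reason: COUNT(*) counts rows, COUNT(DISTINCT genre) counts unique genres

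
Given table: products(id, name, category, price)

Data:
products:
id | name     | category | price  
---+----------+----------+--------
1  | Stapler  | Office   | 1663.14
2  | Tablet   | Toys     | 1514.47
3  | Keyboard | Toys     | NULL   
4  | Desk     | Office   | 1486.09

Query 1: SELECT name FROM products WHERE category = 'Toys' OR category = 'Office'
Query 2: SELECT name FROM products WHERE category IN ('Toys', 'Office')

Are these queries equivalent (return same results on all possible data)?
Yes, equivalent

Both queries return: [('Desk',), ('Keyboard',), ('Stapler',), ('Tablet',)]

Reason: OR vs IN are equivalent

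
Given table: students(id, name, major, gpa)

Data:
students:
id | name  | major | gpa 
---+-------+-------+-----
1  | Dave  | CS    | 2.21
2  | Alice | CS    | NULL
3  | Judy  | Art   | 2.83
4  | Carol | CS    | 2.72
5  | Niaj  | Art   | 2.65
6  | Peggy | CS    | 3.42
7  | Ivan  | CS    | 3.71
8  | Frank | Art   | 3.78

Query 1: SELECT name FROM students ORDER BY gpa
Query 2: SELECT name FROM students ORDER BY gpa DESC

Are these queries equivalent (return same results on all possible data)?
No, not equivalent

Query 1 returns: [('Alice',), ('Dave',), ('Niaj',), ('Carol',), ('Judy',), ('Peggy',), ('Ivan',), ('Frank',)]
Query 2 returns: [('Frank',), ('Ivan',), ('Peggy',), ('Judy',), ('Carol',), ('Niaj',), ('Dave',), ('Alice',)]

Reason: ASC vs DESC gives opposite ordering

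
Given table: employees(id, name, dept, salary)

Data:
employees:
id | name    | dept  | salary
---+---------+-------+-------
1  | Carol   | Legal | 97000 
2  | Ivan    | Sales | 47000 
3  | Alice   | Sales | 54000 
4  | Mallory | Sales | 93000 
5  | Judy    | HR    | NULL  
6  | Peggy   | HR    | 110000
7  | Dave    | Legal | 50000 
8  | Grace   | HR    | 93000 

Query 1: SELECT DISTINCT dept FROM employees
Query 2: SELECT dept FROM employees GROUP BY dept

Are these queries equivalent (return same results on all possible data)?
Yes, equivalent

Both queries return: [('HR',), ('Legal',), ('Sales',)]

Reason: Both get unique depts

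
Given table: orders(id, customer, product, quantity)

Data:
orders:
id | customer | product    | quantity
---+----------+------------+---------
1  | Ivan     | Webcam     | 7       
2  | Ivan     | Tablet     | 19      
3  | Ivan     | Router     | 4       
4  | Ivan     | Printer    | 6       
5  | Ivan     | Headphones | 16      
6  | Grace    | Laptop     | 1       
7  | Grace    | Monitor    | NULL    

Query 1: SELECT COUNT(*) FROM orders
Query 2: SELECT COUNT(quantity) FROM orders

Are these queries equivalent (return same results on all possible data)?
No, not equivalent

Query 1 returns: [(7,)]
Query 2 returns: [(6,)]

Reason: COUNT(*) includes NULLs, COUNT(column) excludes them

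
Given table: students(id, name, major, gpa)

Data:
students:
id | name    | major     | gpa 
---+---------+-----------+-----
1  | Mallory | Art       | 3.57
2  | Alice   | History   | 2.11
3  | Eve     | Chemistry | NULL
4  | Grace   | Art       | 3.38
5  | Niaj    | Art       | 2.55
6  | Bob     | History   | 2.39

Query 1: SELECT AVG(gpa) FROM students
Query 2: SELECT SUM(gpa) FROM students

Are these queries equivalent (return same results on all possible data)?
No, not equivalent

Query 1 returns: [(2.8,)]
Query 2 returns: [(14.0,)]

Reason: AVG vs SUM give different aggregate values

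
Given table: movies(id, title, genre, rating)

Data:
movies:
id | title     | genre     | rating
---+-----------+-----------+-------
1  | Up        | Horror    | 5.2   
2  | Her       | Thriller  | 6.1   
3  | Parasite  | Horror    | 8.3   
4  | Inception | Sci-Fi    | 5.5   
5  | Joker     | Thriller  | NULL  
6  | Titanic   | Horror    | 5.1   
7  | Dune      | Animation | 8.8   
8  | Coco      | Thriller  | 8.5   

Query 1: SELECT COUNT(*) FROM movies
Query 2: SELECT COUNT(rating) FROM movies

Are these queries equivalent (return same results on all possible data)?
No, not equivalent

Query 1 returns: [(8,)]
Query 2 returns: [(7,)]

Reason: COUNT(*) includes NULLs, COUNT(column) excludes them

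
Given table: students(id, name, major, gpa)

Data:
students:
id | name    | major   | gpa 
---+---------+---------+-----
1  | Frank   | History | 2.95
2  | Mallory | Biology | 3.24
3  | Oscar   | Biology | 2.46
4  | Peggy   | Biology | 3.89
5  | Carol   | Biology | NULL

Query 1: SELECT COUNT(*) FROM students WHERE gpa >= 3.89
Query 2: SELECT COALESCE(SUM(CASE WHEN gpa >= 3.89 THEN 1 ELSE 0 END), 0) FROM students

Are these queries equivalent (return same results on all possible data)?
Yes, equivalent

Both queries return: [(1,)]

Reason: COUNT with WHERE vs conditional SUM (COALESCE handles empty-table NULL)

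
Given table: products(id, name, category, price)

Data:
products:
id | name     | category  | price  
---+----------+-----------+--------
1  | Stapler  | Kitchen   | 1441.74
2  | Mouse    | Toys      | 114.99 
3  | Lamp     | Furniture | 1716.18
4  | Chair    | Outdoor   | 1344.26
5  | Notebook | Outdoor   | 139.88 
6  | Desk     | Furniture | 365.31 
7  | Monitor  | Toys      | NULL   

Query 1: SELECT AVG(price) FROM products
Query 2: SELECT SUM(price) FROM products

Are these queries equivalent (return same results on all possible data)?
No, not equivalent

Query 1 returns: [(853.7266666666666,)]
Query 2 returns: [(5122.36,)]

Reason: AVG vs SUM give different aggregate values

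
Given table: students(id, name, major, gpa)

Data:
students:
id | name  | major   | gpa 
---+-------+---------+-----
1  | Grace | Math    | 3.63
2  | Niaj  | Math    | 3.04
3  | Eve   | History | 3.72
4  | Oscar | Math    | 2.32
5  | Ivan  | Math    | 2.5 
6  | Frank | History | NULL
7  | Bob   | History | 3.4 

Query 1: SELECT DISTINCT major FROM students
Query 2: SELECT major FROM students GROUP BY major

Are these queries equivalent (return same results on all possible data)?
Yes, equivalent

Both queries return: [('History',), ('Math',)]

Reason: Both get unique majors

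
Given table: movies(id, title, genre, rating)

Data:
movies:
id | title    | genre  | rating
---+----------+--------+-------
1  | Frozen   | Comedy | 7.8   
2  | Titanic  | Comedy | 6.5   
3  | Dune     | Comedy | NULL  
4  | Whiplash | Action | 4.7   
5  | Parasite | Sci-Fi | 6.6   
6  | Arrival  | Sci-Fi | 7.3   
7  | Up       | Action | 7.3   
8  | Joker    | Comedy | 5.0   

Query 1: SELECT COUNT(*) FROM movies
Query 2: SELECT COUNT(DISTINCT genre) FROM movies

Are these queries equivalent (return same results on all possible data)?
No, not equivalent

Query 1 returns: [(8,)]
Query 2 returns: [(3,)]

Reason: COUNT(*) counts rows, COUNT(DISTINCT genre) counts unique genres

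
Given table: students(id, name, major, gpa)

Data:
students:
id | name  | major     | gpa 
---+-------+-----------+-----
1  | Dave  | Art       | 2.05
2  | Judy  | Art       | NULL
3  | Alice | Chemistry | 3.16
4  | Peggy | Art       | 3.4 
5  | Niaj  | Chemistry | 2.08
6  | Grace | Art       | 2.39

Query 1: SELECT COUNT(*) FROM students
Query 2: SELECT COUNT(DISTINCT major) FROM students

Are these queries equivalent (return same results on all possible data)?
No, not equivalent

Query 1 returns: [(6,)]
Query 2 returns: [(2,)]

Reason: COUNT(*) counts rows, COUNT(DISTINCT major) counts unique majors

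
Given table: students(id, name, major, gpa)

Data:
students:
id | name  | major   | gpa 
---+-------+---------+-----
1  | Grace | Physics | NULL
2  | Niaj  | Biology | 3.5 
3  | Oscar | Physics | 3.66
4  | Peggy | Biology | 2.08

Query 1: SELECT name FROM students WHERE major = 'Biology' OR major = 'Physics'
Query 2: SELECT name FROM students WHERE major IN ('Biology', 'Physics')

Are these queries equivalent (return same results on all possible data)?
Yes, equivalent

Both queries return: [('Grace',), ('Niaj',), ('Oscar',), ('Peggy',)]

Reason: OR vs IN are equivalent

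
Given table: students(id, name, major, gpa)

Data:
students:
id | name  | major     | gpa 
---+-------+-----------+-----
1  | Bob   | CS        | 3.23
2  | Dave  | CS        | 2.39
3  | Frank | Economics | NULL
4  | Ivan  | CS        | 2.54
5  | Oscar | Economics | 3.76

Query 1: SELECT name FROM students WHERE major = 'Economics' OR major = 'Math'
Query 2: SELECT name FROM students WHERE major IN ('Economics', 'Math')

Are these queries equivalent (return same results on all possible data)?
Yes, equivalent

Both queries return: [('Frank',), ('Oscar',)]

Reason: OR vs IN are equivalent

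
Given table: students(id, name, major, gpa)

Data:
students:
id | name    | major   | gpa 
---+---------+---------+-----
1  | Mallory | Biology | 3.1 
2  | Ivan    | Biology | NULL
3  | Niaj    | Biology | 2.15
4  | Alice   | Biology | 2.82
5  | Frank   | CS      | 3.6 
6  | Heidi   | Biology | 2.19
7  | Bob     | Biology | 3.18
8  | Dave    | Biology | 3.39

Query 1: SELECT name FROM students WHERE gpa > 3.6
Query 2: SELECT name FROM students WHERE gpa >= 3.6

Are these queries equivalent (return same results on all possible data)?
No, not equivalent

Query 1 returns: []
Query 2 returns: [('Frank',)]

Reason: > vs >= gives different results when gpa = 3.6 exists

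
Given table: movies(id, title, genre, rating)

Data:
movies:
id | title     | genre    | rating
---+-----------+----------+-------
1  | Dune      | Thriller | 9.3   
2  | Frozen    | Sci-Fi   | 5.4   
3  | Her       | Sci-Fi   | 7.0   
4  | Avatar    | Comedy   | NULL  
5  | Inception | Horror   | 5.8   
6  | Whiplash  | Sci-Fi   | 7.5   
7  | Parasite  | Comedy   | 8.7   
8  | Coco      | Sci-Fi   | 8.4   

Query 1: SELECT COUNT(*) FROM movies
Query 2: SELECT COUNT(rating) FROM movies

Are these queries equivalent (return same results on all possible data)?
No, not equivalent

Query 1 returns: [(8,)]
Query 2 returns: [(7,)]

Reason: COUNT(*) includes NULLs, COUNT(column) excludes them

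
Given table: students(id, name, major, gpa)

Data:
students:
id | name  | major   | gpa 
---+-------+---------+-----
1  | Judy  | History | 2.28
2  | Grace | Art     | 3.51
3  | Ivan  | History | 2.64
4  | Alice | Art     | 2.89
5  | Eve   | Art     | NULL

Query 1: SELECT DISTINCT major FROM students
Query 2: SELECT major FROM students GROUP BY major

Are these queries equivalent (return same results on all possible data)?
Yes, equivalent

Both queries return: [('Art',), ('History',)]

Reason: Both get unique majors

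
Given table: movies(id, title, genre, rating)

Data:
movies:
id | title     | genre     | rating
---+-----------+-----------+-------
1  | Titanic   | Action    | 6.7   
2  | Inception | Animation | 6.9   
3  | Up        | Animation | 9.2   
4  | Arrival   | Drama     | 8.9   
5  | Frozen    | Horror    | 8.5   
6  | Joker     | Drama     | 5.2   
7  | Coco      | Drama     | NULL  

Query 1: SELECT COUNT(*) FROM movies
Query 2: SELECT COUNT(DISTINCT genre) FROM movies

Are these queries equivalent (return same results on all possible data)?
No, not equivalent

Query 1 returns: [(7,)]
Query 2 returns: [(4,)]

Reason: COUNT(*) counts rows, COUNT(DISTINCT genre) counts unique genres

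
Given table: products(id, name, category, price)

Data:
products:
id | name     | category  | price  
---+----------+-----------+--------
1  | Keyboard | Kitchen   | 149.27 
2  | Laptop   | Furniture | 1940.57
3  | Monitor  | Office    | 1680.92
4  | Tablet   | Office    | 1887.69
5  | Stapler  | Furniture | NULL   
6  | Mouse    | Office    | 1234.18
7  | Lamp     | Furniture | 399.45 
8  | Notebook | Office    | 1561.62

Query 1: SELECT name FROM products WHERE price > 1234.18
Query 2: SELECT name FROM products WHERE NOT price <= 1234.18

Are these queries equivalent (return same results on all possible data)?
Yes, equivalent

Both queries return: [('Laptop',), ('Monitor',), ('Notebook',), ('Tablet',)]

Reason: Both filter price > 1234.18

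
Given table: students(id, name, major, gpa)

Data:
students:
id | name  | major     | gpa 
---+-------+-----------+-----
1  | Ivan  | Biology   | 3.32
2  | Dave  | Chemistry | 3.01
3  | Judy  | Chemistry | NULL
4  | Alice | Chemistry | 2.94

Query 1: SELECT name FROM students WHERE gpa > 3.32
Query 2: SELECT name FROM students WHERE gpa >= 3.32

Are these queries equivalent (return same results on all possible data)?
No, not equivalent

Query 1 returns: []
Query 2 returns: [('Ivan',)]

Reason: > vs >= gives different results when gpa = 3.32 exists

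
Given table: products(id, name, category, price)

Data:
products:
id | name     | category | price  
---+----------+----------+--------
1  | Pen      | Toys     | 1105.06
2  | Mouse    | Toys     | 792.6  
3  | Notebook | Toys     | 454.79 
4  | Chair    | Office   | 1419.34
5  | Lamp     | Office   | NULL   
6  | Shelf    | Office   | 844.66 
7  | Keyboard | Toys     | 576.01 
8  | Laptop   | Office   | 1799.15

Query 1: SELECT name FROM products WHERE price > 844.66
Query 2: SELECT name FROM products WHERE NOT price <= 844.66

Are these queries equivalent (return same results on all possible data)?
Yes, equivalent

Both queries return: [('Chair',), ('Laptop',), ('Pen',)]

Reason: Both filter price > 844.66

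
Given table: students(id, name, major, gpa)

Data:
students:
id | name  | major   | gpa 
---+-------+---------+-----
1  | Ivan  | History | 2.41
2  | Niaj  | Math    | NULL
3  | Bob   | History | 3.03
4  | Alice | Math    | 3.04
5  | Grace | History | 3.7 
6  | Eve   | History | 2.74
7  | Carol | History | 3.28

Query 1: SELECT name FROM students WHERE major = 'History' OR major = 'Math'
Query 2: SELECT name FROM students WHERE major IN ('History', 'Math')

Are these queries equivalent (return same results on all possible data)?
Yes, equivalent

Both queries return: [('Alice',), ('Bob',), ('Carol',), ('Eve',), ('Grace',), ('Ivan',), ('Niaj',)]

Reason: OR vs IN are equivalent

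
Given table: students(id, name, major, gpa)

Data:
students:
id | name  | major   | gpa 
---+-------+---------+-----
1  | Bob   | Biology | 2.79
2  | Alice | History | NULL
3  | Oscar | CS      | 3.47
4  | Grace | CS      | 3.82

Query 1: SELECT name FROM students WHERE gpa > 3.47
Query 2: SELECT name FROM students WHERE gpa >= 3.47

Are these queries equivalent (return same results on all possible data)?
No, not equivalent

Query 1 returns: [('Grace',)]
Query 2 returns: [('Oscar',), ('Grace',)]

Reason: > vs >= gives different results when gpa = 3.47 exists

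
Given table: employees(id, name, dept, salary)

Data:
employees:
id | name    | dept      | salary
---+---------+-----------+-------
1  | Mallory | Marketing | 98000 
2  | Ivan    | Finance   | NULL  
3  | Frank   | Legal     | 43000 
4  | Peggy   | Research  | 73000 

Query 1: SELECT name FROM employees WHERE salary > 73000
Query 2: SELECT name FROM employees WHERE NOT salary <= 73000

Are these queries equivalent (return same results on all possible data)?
Yes, equivalent

Both queries return: [('Mallory',)]

Reason: Both filter salary > 73000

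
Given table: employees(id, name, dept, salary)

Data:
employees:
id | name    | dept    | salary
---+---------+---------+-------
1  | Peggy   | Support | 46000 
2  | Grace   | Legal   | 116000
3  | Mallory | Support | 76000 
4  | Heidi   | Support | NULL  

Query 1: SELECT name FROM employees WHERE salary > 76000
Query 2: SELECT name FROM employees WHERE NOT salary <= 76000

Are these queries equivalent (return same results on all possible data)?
Yes, equivalent

Both queries return: [('Grace',)]

Reason: Both filter salary > 76000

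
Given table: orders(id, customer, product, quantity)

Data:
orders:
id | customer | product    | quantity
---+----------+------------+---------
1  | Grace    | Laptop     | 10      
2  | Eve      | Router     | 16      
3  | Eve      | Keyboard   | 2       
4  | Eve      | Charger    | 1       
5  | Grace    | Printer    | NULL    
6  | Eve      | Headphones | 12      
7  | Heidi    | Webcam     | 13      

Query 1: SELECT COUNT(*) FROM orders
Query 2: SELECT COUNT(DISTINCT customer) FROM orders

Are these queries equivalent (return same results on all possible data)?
No, not equivalent

Query 1 returns: [(7,)]
Query 2 returns: [(3,)]

Reason: COUNT(*) counts rows, COUNT(DISTINCT customer) counts unique customers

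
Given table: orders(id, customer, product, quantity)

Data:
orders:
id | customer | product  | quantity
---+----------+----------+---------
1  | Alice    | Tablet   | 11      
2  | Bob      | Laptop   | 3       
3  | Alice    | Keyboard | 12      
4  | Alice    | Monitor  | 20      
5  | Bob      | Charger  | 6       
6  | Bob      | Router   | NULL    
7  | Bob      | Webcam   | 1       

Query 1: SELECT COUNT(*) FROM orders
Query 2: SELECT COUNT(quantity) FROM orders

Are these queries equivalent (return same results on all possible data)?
No, not equivalent

Query 1 returns: [(7,)]
Query 2 returns: [(6,)]

Reason: COUNT(*) includes NULLs, COUNT(column) excludes them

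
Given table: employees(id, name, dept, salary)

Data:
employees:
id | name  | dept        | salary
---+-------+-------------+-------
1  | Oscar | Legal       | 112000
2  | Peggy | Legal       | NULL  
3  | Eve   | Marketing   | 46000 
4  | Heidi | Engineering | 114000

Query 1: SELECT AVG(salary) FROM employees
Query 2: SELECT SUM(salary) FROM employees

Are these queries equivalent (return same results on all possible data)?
No, not equivalent

Query 1 returns: [(90666.66666666667,)]
Query 2 returns: [(272000,)]

Reason: AVG vs SUM give different aggregate values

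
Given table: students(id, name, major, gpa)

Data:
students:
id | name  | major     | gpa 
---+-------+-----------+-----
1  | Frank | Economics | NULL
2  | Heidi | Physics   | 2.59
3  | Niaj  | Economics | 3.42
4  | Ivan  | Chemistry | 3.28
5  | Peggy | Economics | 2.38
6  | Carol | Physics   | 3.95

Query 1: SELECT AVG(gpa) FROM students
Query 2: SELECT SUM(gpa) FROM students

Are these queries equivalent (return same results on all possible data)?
No, not equivalent

Query 1 returns: [(3.1239999999999997,)]
Query 2 returns: [(15.62,)]

Reason: AVG vs SUM give different aggregate values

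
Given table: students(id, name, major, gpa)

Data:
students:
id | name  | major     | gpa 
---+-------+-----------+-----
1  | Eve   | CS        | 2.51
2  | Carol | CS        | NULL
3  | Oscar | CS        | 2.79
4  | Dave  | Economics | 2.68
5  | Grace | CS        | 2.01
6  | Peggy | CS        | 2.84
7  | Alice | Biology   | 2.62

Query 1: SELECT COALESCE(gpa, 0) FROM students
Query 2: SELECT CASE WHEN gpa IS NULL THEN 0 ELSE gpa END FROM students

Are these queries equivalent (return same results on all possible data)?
Yes, equivalent

Both queries return: [(0,), (2.01,), (2.51,), (2.62,), (2.68,), (2.79,), (2.84,)]

Reason: COALESCE vs CASE for NULL handling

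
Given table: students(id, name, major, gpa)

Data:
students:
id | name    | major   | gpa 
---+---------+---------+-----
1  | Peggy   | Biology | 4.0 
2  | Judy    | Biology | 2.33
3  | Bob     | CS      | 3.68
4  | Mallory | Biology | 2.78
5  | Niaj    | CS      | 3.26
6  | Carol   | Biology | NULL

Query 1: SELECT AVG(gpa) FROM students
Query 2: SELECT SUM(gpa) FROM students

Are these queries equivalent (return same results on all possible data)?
No, not equivalent

Query 1 returns: [(3.21,)]
Query 2 returns: [(16.05,)]

Reason: AVG vs SUM give different aggregate values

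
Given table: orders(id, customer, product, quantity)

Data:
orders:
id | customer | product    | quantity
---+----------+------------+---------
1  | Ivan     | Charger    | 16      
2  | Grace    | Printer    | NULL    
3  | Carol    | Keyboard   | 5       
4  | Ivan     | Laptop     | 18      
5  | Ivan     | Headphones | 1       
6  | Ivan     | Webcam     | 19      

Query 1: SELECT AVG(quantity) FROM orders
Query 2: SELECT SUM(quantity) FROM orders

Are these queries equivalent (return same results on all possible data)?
No, not equivalent

Query 1 returns: [(11.8,)]
Query 2 returns: [(59,)]

Reason: AVG vs SUM give different aggregate values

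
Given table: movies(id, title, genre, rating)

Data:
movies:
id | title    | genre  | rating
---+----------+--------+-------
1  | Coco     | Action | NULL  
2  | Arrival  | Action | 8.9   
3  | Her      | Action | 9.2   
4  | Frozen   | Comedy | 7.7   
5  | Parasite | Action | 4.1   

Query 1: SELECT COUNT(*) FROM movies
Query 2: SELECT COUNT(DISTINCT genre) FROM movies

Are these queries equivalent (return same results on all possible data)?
No, not equivalent

Query 1 returns: [(5,)]
Query 2 returns: [(2,)]

Reason: COUNT(*) counts rows, COUNT(DISTINCT genre) counts unique genres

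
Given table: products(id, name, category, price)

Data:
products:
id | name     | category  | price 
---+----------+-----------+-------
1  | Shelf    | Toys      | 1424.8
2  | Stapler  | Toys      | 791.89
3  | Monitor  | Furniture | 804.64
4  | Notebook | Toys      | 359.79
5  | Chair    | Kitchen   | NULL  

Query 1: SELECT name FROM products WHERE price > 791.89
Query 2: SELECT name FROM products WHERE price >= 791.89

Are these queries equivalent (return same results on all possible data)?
No, not equivalent

Query 1 returns: [('Shelf',), ('Monitor',)]
Query 2 returns: [('Shelf',), ('Stapler',), ('Monitor',)]

Reason: > vs >= gives different results when price = 791.89 exists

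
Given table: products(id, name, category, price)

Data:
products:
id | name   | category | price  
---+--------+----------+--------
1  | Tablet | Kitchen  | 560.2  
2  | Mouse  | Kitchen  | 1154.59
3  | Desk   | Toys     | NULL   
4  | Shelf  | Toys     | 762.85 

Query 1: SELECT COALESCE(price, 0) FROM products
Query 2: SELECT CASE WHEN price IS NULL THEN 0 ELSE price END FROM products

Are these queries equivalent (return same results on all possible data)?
Yes, equivalent

Both queries return: [(0,), (560.2,), (762.85,), (1154.59,)]

Reason: COALESCE vs CASE for NULL handling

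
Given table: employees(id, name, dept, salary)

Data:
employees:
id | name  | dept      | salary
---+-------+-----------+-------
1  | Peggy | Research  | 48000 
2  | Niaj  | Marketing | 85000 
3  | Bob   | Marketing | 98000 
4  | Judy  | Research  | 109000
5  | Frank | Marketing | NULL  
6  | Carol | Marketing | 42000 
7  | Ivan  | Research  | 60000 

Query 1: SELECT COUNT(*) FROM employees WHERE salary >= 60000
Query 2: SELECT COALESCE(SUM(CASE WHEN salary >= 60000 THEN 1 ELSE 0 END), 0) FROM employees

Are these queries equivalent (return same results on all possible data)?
Yes, equivalent

Both queries return: [(4,)]

Reason: COUNT with WHERE vs conditional SUM (COALESCE handles empty-table NULL)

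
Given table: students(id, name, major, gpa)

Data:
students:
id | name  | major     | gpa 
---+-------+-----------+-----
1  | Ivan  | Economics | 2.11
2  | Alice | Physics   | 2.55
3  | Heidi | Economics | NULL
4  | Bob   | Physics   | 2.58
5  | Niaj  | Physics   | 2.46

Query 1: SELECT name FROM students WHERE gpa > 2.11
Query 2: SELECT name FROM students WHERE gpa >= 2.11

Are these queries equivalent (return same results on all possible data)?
No, not equivalent

Query 1 returns: [('Alice',), ('Bob',), ('Niaj',)]
Query 2 returns: [('Ivan',), ('Alice',), ('Bob',), ('Niaj',)]

Reason: > vs >= gives different results when gpa = 2.11 exists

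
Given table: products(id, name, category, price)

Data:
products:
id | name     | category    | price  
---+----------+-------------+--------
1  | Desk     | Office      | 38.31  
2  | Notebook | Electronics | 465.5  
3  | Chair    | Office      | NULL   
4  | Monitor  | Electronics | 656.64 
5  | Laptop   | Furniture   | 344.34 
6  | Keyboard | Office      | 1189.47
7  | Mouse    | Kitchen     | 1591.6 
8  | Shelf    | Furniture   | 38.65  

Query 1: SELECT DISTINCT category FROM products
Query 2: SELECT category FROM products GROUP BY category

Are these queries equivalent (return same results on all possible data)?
Yes, equivalent

Both queries return: [('Electronics',), ('Furniture',), ('Kitchen',), ('Office',)]

Reason: Both get unique categorys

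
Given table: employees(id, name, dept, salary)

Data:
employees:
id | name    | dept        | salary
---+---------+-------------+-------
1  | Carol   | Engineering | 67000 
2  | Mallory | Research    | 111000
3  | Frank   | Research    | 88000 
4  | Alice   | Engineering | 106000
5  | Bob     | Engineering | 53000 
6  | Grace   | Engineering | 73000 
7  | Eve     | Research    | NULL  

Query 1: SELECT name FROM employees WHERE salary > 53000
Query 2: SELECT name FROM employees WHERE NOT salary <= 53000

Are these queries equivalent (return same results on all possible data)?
Yes, equivalent

Both queries return: [('Alice',), ('Carol',), ('Frank',), ('Grace',), ('Mallory',)]

Reason: Both filter salary > 53000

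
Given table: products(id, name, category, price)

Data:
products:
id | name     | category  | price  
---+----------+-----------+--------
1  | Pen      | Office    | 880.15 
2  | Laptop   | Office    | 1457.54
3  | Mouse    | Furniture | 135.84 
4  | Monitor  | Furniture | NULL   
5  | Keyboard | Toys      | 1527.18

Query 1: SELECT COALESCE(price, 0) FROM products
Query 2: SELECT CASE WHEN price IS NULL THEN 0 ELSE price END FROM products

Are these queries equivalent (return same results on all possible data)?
Yes, equivalent

Both queries return: [(0,), (135.84,), (880.15,), (1457.54,), (1527.18,)]

Reason: COALESCE vs CASE for NULL handling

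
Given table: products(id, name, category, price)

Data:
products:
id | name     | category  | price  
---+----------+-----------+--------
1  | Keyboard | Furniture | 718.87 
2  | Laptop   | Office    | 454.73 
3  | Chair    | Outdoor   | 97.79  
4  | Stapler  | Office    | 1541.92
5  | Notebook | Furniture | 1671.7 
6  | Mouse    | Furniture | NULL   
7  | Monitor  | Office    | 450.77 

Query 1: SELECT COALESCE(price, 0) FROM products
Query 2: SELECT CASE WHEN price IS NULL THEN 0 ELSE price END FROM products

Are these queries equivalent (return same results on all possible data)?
Yes, equivalent

Both queries return: [(0,), (97.79,), (450.77,), (454.73,), (718.87,), (1541.92,), (1671.7,)]

Reason: COALESCE vs CASE for NULL handling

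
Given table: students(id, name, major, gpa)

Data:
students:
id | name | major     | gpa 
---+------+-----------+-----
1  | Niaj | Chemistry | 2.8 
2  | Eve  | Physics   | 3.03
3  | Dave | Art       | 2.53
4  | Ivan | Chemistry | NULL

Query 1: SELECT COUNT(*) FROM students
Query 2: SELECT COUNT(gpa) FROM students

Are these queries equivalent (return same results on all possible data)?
No, not equivalent

Query 1 returns: [(4,)]
Query 2 returns: [(3,)]

Reason: COUNT(*) includes NULLs, COUNT(column) excludes them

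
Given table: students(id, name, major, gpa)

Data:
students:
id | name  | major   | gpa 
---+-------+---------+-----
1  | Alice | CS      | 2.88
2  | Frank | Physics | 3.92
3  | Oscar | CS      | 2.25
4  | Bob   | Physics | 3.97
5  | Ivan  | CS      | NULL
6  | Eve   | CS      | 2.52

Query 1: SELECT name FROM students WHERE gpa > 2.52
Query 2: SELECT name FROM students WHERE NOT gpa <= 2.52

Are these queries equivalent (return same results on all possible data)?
Yes, equivalent

Both queries return: [('Alice',), ('Bob',), ('Frank',)]

Reason: Both filter gpa > 2.52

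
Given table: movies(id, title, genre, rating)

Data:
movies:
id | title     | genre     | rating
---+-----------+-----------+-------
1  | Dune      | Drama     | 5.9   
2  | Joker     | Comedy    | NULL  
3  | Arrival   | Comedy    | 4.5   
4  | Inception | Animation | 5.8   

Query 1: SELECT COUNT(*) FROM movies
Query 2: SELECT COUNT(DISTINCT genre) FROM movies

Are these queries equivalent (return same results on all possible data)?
No, not equivalent

Query 1 returns: [(4,)]
Query 2 returns: [(3,)]

Reason: COUNT(*) counts rows, COUNT(DISTINCT genre) counts unique genres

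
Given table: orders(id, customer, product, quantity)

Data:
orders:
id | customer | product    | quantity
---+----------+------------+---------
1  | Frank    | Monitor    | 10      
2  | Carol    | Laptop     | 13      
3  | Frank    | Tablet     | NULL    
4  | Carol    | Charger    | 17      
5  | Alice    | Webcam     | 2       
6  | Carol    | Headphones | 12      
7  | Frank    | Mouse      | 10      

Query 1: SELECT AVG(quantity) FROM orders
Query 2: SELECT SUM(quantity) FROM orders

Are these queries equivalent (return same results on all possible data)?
No, not equivalent

Query 1 returns: [(10.666666666666666,)]
Query 2 returns: [(64,)]

Reason: AVG vs SUM give different aggregate values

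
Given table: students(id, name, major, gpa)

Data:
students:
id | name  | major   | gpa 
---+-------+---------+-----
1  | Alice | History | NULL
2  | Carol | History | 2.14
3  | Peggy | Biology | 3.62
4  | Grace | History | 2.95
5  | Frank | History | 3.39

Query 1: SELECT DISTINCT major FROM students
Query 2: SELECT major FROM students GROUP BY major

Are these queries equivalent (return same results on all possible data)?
Yes, equivalent

Both queries return: [('Biology',), ('History',)]

Reason: Both get unique majors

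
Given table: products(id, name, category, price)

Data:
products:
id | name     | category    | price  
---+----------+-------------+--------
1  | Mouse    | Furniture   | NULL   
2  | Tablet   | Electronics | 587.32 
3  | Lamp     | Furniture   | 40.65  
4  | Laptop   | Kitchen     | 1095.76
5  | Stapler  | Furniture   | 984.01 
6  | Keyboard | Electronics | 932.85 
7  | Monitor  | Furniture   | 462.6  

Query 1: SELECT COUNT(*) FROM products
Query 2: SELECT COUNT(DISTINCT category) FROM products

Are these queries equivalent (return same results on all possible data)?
No, not equivalent

Query 1 returns: [(7,)]
Query 2 returns: [(3,)]

Reason: COUNT(*) counts rows, COUNT(DISTINCT category) counts unique categorys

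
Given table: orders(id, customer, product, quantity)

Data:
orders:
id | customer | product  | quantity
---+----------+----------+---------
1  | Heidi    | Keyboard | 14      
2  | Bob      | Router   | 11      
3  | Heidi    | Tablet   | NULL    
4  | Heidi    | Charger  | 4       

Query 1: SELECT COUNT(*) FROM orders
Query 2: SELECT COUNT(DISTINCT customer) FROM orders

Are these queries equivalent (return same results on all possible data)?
No, not equivalent

Query 1 returns: [(4,)]
Query 2 returns: [(2,)]

Reason: COUNT(*) counts rows, COUNT(DISTINCT customer) counts unique customers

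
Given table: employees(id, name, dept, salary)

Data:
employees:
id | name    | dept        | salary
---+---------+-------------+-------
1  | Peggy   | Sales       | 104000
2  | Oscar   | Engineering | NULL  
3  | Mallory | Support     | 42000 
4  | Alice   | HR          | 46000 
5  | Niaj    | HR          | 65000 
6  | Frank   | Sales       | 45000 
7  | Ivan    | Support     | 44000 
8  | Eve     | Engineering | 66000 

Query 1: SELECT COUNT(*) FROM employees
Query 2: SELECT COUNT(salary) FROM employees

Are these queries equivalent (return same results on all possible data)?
No, not equivalent

Query 1 returns: [(8,)]
Query 2 returns: [(7,)]

Reason: COUNT(*) includes NULLs, COUNT(column) excludes them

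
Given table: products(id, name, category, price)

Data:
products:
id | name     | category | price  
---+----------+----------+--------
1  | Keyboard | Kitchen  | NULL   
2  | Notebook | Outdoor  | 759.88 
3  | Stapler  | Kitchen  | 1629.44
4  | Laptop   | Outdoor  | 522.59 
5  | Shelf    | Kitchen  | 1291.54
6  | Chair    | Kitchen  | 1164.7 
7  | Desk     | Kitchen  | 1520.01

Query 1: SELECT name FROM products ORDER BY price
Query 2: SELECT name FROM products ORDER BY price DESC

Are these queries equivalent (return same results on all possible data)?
No, not equivalent

Query 1 returns: [('Keyboard',), ('Laptop',), ('Notebook',), ('Chair',), ('Shelf',), ('Desk',), ('Stapler',)]
Query 2 returns: [('Stapler',), ('Desk',), ('Shelf',), ('Chair',), ('Notebook',), ('Laptop',), ('Keyboard',)]

Reason: ASC vs DESC gives opposite ordering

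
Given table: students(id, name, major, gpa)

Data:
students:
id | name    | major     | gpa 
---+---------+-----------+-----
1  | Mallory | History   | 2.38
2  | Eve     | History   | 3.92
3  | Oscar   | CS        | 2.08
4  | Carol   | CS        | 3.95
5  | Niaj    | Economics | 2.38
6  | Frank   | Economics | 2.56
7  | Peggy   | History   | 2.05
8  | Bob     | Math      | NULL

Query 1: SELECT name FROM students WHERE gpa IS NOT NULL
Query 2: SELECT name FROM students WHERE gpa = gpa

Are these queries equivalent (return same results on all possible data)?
Yes, equivalent

Both queries return: [('Carol',), ('Eve',), ('Frank',), ('Mallory',), ('Niaj',), ('Oscar',), ('Peggy',)]

Reason: IS NOT NULL vs self-equality (both exclude NULLs)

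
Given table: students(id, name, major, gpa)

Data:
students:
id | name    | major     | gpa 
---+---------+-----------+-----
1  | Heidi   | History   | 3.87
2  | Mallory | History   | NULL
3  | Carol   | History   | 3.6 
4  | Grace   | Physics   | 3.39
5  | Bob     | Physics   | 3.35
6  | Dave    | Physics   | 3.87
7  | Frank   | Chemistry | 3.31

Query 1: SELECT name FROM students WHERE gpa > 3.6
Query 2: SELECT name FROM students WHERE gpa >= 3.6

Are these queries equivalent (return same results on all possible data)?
No, not equivalent

Query 1 returns: [('Heidi',), ('Dave',)]
Query 2 returns: [('Heidi',), ('Carol',), ('Dave',)]

Reason: > vs >= gives different results when gpa = 3.6 exists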